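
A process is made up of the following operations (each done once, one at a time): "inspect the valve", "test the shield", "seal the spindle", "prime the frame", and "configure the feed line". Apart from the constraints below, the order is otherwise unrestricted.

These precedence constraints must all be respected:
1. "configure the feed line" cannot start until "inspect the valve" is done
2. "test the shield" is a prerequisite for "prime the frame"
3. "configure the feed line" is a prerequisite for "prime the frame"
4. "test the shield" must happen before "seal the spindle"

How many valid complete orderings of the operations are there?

2 operations have no prerequisites ("inspect the valve", "test the shield"), so any of them could come first.
Counting all ways to extend the partial order to a total order gives 9.

9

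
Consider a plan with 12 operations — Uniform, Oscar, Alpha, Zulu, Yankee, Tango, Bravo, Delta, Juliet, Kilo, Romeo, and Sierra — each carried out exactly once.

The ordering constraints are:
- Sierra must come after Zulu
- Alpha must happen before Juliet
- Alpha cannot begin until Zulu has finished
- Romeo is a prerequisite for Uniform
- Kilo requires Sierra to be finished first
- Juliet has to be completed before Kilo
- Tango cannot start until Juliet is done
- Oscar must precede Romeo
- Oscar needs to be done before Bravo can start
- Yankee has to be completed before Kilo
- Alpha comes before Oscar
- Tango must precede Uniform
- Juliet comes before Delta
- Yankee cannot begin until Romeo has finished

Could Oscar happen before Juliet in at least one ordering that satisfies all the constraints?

Yes

Nothing in the constraints forces Juliet before Oscar — there is no chain from Juliet to Oscar.
So a valid ordering placing Oscar earlier than Juliet exists.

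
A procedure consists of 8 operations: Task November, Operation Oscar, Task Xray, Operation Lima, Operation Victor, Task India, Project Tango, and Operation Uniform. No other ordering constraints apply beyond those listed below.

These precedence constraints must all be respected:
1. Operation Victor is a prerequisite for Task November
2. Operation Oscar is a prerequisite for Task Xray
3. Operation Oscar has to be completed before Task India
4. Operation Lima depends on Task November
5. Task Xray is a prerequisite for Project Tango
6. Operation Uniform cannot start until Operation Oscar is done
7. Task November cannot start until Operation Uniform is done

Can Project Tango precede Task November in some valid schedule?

The constraints leave Project Tango and Task November unordered relative to each other; nothing requires Task November earlier.
That means at least one valid schedule has Project Tango before Task November.

Yes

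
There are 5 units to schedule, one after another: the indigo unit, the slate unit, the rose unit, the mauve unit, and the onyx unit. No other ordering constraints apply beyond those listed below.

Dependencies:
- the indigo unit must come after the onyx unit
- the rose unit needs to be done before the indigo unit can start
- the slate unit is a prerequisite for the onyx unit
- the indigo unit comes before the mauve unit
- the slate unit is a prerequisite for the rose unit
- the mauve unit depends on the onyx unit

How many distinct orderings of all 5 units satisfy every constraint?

2

The slate unit is the only unit with nothing required before it, so every ordering starts there.
Counting all ways to extend the partial order to a total order gives 2.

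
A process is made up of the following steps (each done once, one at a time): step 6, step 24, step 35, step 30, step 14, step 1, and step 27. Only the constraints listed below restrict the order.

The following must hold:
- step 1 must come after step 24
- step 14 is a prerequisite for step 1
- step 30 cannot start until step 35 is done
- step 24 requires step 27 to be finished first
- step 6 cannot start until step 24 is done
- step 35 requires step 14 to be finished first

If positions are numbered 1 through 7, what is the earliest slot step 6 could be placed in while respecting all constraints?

Every step that must precede step 6 has to come before it. Tracing all chains that end at step 6, those steps are: step 24, step 27 — 2 in total.
So at minimum 2 steps come before step 6, putting step 6 no earlier than position 3. That position is achievable by scheduling exactly those predecessors first.

3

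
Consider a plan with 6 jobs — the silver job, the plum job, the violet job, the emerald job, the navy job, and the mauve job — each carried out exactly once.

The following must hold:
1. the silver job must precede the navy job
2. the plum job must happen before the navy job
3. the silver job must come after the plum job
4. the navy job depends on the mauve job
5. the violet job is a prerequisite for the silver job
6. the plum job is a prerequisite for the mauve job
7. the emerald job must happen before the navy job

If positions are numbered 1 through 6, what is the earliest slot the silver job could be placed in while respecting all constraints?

3

The jobs that are forced before the silver job, directly or transitively, are the plum job, the violet job. That's 2 jobs.
So at minimum 2 jobs come before the silver job, putting the silver job no earlier than position 3. That position is achievable by scheduling exactly those predecessors first.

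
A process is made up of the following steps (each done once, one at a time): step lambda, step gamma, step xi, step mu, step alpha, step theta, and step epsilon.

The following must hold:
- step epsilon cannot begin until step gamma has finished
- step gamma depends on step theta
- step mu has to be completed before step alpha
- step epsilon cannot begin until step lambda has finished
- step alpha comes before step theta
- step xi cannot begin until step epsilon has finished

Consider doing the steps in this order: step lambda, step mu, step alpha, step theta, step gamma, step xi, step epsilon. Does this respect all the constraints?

In the proposed order, step xi appears before step epsilon.
Since step epsilon is required before step xi, the ordering is invalid.

No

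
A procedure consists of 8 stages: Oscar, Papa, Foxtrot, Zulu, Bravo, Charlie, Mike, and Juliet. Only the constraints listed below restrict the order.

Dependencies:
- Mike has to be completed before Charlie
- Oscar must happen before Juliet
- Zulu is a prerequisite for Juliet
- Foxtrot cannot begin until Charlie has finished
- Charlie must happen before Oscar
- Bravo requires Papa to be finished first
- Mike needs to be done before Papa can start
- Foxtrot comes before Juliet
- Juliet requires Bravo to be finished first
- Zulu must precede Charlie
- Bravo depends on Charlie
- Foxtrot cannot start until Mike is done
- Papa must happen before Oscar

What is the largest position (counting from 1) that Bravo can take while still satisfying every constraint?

7

Following the constraints forward from Bravo, its only required successor is Juliet.
So at least 1 stage follows Bravo, putting Bravo no later than position 7. That position is achievable by scheduling everything else first.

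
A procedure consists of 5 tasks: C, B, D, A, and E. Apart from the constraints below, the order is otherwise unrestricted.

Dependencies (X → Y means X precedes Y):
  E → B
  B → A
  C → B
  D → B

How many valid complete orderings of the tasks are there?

6

3 tasks have no prerequisites (C, D, E), so any of them could come first.
Counting all ways to extend the partial order to a total order gives 6.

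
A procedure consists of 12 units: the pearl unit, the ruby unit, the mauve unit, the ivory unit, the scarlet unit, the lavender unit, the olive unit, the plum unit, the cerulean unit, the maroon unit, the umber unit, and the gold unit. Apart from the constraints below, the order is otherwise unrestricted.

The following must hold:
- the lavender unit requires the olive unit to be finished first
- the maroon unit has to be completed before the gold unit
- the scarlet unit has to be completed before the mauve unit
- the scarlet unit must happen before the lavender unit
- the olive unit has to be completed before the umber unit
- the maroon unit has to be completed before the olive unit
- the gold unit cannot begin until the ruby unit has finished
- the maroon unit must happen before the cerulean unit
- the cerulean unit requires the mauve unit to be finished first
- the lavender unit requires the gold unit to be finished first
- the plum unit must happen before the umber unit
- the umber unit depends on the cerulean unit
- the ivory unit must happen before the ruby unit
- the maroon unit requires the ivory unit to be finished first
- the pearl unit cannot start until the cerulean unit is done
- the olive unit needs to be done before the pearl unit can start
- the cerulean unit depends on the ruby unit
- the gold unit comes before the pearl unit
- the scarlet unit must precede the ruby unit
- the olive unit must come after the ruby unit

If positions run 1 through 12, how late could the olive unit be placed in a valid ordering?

Following every chain forward from the olive unit, the units that must come later are the pearl unit, the lavender unit, the umber unit — 3 of them.
So at least 3 units follow the olive unit, putting the olive unit no later than position 9. That position is achievable by scheduling everything else first.

9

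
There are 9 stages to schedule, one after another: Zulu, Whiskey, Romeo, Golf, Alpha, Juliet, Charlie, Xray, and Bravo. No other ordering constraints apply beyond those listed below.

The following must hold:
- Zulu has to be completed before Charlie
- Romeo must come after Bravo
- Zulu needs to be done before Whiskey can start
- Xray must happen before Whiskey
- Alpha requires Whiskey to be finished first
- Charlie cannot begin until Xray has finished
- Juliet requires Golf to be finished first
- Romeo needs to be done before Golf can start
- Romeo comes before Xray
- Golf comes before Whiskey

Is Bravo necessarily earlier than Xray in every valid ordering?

There is a constraint chain Bravo → Romeo → Xray.
That forces Bravo before Xray in every valid schedule.

Yes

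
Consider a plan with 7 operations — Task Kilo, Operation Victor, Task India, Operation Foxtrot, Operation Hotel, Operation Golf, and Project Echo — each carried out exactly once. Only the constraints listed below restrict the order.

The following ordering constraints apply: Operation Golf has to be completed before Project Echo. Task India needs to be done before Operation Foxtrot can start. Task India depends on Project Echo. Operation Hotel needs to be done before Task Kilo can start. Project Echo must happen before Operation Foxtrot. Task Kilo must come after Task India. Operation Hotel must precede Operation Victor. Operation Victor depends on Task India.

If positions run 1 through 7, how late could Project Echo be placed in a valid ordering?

Every operation that must follow Project Echo has to come after it. Tracing all chains starting from Project Echo, those operations are: Task Kilo, Operation Victor, Task India, Operation Foxtrot — 4 in total.
With 4 mandatory successors out of 7 operations total, the latest slot for Project Echo is 7−4 = 3, and it's reachable by doing all non-successors before Project Echo.

3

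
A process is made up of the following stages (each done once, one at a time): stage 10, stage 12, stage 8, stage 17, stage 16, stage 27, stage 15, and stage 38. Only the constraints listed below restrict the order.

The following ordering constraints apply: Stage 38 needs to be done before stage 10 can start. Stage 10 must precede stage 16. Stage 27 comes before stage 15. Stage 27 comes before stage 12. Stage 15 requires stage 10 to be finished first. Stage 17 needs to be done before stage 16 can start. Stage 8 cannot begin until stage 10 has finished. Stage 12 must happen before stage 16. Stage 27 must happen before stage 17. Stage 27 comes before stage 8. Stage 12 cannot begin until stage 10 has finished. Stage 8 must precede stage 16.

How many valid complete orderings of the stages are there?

114

2 stages have no prerequisites (stage 27, stage 38), so any of them could come first.
Systematically extending each partial ordering one stage at a time and counting, there are 114 complete orderings.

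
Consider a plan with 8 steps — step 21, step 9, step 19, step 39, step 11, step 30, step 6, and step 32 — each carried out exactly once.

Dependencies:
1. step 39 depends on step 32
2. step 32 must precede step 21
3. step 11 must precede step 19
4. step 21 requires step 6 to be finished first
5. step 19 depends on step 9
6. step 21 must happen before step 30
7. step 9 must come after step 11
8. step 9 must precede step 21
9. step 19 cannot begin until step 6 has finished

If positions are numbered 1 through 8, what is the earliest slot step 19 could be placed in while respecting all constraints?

4

The steps that are forced before step 19, directly or transitively, are step 9, step 11, step 6. That's 3 steps.
So at minimum 3 steps come before step 19, putting step 19 no earlier than position 4. That position is achievable by scheduling exactly those predecessors first.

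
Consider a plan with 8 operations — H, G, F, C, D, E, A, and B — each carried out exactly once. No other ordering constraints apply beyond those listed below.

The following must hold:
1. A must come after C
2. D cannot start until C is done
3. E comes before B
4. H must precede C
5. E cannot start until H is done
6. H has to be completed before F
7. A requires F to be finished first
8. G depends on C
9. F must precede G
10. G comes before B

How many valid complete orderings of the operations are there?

145

H is the only operation with nothing required before it, so every ordering starts there.
Systematically extending each partial ordering one operation at a time and counting, there are 145 complete orderings.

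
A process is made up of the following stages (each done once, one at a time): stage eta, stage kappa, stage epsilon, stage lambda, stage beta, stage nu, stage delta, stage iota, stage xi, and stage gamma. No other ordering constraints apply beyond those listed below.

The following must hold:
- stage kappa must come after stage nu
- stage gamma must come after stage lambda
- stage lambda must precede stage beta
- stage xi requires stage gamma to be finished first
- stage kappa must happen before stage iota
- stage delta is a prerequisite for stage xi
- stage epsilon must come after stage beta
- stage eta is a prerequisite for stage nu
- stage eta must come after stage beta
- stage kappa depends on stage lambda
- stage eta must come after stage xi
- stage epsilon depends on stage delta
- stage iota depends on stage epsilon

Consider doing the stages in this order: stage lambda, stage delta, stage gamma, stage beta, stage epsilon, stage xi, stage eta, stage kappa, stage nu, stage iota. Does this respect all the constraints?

The sequence places stage kappa ahead of stage nu.
Since stage nu is required before stage kappa, the ordering is invalid.

No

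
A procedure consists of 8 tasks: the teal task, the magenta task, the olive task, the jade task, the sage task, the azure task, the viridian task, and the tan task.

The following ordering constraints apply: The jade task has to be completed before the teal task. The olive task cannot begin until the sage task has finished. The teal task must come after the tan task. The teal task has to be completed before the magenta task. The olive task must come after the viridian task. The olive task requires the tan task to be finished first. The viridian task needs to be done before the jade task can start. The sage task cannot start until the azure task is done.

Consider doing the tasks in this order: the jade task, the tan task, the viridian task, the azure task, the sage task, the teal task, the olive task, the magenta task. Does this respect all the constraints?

Here the viridian task comes after the jade task.
Since the viridian task is required before the jade task, the ordering is invalid.

No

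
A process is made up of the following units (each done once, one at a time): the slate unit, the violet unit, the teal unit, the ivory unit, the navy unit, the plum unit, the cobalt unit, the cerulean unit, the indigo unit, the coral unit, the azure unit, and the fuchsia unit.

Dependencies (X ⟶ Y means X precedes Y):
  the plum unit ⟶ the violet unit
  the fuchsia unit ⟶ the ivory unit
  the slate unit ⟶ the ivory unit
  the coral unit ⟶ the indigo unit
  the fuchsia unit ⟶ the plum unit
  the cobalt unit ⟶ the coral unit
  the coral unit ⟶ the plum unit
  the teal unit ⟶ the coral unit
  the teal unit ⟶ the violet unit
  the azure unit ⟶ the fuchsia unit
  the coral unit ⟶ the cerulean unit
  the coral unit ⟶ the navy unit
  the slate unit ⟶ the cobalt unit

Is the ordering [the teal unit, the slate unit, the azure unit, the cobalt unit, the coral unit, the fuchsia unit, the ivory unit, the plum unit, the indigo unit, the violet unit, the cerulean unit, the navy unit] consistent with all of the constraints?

Checking each listed constraint against this order: for instance, the teal unit is in position 1 and the violet unit in position 10, so that constraint holds — and the remaining constraints check out the same way.

Yes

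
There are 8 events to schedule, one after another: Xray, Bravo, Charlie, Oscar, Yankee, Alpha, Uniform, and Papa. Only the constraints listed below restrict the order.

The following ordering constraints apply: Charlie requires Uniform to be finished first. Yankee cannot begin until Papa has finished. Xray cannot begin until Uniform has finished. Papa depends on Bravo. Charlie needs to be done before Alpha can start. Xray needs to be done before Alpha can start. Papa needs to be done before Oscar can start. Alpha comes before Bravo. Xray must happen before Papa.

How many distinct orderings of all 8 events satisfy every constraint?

Only Uniform has no prerequisites, so it must go first.
Counting all ways to extend the partial order to a total order gives 4.

4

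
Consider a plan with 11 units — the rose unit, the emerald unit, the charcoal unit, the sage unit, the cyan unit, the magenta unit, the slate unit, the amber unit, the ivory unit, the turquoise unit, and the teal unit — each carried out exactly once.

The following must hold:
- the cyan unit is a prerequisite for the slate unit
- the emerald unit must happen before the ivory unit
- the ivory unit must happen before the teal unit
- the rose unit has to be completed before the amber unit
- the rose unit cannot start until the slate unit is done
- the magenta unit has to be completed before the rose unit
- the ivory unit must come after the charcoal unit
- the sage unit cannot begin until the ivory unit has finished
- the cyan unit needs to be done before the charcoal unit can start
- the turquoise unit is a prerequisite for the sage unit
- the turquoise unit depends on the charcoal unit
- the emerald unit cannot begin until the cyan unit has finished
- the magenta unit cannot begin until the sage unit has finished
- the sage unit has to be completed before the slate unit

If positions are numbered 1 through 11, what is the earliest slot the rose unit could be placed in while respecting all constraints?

Every unit that must precede the rose unit has to come before it. Tracing all chains that end at the rose unit, those units are: the emerald unit, the charcoal unit, the sage unit, the cyan unit, the magenta unit, the slate unit, the ivory unit, the turquoise unit — 8 in total.
So at minimum 8 units come before the rose unit, putting the rose unit no earlier than position 9. That position is achievable by scheduling exactly those predecessors first.

9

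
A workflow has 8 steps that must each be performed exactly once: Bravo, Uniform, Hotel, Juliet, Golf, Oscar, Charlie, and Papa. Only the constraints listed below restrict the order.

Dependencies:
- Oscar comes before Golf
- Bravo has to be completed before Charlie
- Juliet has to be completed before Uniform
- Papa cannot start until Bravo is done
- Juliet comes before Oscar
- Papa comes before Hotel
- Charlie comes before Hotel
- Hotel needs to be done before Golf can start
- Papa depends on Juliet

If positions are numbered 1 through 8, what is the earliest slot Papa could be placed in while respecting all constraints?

Every step that must precede Papa has to come before it. Tracing all chains that end at Papa, those steps are: Bravo, Juliet — 2 in total.
So at minimum 2 steps come before Papa, putting Papa no earlier than position 3. That position is achievable by scheduling exactly those predecessors first.

3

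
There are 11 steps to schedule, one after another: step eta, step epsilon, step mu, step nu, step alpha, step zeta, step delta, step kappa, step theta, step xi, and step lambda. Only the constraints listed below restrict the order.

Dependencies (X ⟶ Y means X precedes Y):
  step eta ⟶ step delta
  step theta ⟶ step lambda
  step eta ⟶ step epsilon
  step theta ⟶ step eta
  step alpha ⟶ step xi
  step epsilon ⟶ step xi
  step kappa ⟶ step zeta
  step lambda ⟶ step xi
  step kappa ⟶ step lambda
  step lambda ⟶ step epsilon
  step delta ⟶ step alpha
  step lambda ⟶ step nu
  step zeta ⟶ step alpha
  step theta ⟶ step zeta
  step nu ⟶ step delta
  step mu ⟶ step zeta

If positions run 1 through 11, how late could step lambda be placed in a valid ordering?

6

Following every chain forward from step lambda, the steps that must come later are step epsilon, step nu, step alpha, step delta, step xi — 5 of them.
With 5 mandatory successors out of 11 steps total, the latest slot for step lambda is 11−5 = 6, and it's reachable by doing all non-successors before step lambda.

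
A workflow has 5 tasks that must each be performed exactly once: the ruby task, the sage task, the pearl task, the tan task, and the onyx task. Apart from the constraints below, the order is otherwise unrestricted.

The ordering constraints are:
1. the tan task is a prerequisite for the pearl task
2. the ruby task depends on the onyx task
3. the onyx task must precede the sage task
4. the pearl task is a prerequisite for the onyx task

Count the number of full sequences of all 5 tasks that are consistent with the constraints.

The tan task is the only task with nothing required before it, so every ordering starts there.
Counting all ways to extend the partial order to a total order gives 2.

2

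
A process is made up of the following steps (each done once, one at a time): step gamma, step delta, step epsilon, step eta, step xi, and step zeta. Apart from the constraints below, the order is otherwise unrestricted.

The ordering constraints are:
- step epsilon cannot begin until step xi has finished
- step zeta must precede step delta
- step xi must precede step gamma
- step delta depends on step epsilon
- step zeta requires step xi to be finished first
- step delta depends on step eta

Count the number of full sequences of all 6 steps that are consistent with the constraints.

38

2 steps have no prerequisites (step eta, step xi), so any of them could come first.
Counting all ways to extend the partial order to a total order gives 38.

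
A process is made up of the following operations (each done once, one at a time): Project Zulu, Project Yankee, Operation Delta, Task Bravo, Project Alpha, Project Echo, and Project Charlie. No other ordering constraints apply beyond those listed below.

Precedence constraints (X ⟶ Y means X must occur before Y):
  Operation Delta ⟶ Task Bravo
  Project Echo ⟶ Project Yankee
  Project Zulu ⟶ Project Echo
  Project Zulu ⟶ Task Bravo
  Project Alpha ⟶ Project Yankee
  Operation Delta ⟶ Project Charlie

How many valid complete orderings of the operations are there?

181

3 operations have no prerequisites (Project Zulu, Operation Delta, Project Alpha), so any of them could come first.
Enumerating by repeatedly choosing an available operation (one whose prerequisites are all placed) gives 181 distinct complete orderings.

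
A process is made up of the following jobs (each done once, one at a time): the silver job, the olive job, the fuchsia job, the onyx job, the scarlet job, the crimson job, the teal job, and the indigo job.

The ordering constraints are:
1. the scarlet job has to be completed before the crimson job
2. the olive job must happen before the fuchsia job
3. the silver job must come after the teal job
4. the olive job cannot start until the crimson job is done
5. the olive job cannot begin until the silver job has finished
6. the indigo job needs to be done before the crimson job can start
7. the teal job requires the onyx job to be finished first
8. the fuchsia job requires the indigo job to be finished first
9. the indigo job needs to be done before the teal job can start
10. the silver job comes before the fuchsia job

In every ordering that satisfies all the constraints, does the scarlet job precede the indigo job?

No

No chain of constraints connects the scarlet job to the indigo job in either direction.
So the scarlet job can come before the indigo job or after — it is not forced.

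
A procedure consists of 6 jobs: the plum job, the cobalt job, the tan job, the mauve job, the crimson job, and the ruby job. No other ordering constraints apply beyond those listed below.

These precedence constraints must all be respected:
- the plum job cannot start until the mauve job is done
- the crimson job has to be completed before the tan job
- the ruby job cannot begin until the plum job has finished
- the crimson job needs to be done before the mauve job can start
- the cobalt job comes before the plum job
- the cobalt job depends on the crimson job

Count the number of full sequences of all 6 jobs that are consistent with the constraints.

10

The crimson job is the only job with nothing required before it, so every ordering starts there.
Systematically extending each partial ordering one job at a time and counting, there are 10 complete orderings.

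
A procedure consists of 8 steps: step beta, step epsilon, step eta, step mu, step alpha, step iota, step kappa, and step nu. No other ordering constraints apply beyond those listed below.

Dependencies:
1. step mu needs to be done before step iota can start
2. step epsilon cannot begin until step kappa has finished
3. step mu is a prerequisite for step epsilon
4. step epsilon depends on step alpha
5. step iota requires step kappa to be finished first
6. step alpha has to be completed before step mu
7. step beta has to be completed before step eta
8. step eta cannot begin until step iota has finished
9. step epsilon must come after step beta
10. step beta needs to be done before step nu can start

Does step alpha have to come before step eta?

Yes

Tracing the constraints gives a chain: step alpha → step mu → step iota → step eta.
So step alpha must precede step eta in any valid ordering.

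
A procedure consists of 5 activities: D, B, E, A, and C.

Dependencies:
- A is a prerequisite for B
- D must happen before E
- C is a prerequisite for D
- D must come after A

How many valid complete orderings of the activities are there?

The activities with no prerequisites are A, C; any of them can be placed first.
Counting all ways to extend the partial order to a total order gives 7.

7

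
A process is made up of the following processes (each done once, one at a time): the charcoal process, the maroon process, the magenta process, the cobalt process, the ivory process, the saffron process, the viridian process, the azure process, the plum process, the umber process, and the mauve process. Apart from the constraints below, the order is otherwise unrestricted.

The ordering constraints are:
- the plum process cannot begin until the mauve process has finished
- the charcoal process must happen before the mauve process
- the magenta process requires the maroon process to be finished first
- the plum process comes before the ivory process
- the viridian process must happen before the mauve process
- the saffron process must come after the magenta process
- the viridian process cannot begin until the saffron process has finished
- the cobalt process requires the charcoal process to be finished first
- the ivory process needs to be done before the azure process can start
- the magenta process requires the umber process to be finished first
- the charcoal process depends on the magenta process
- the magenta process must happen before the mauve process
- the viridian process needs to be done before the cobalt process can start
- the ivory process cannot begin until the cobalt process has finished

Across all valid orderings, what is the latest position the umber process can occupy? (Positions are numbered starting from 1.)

Following every chain forward from the umber process, the processes that must come later are the charcoal process, the magenta process, the cobalt process, the ivory process, the saffron process, the viridian process, the azure process, the plum process, the mauve process — 9 of them.
With 9 mandatory successors out of 11 processes total, the latest slot for the umber process is 11−9 = 2, and it's reachable by doing all non-successors before the umber process.

2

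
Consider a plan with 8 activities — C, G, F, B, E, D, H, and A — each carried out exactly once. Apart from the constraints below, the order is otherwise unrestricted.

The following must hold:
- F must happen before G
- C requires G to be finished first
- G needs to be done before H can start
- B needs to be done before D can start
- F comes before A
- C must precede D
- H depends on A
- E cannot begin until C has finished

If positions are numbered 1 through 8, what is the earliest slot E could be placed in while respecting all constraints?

The activities that are forced before E, directly or transitively, are C, G, F. That's 3 activities.
So at minimum 3 activities come before E, putting E no earlier than position 4. That position is achievable by scheduling exactly those predecessors first.

4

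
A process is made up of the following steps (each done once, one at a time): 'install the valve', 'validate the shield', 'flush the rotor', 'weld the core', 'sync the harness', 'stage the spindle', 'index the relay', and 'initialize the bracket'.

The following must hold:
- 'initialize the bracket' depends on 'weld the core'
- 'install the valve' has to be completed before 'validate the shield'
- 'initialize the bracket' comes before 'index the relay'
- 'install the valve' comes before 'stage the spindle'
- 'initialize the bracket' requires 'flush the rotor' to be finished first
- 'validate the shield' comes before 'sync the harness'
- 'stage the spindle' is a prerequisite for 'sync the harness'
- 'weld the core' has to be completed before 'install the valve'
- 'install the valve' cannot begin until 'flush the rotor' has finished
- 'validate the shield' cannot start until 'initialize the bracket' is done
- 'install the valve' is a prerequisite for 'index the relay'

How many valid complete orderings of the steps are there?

The steps with no prerequisites are 'flush the rotor', 'weld the core'; any of them can be placed first.
Enumerating by repeatedly choosing an available step (one whose prerequisites are all placed) gives 38 distinct complete orderings.

38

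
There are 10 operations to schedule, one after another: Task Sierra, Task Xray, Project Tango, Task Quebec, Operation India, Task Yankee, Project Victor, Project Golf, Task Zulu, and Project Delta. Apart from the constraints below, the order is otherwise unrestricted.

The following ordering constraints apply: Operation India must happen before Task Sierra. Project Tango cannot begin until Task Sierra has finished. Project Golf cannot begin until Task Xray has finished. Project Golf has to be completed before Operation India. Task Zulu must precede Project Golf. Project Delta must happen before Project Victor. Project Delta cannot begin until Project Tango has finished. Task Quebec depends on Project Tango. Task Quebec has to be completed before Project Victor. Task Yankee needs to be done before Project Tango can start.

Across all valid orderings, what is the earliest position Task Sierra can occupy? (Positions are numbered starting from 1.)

The operations that are forced before Task Sierra, directly or transitively, are Task Xray, Operation India, Project Golf, Task Zulu. That's 4 operations.
So at minimum 4 operations come before Task Sierra, putting Task Sierra no earlier than position 5. That position is achievable by scheduling exactly those predecessors first.

5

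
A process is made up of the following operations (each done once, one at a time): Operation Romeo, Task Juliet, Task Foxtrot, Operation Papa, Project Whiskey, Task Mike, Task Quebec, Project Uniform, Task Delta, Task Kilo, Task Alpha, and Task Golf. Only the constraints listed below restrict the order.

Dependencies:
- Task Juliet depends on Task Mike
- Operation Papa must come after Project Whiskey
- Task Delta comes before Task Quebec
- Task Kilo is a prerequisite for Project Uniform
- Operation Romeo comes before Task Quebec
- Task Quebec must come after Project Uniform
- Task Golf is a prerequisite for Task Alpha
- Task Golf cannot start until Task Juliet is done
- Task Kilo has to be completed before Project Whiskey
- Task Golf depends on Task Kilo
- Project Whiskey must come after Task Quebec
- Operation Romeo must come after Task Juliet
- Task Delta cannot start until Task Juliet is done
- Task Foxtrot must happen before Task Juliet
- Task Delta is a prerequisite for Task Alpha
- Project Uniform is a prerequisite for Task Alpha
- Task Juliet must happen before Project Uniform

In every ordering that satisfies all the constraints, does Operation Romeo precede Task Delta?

Operation Romeo and Task Delta are not related by any chain of constraints.
There exist valid orderings with Task Delta before Operation Romeo, so Operation Romeo is not required to come first.

No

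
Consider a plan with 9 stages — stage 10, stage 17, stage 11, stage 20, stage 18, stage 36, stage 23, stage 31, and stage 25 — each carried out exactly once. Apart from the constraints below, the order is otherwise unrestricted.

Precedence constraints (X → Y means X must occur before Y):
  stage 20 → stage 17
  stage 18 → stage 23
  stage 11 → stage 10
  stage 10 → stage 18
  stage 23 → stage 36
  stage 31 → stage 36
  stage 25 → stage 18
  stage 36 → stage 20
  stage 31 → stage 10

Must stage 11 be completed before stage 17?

Tracing the constraints gives a chain: stage 11 → stage 10 → stage 18 → stage 23 → stage 36 → stage 20 → stage 17.
That forces stage 11 before stage 17 in every valid schedule.

Yes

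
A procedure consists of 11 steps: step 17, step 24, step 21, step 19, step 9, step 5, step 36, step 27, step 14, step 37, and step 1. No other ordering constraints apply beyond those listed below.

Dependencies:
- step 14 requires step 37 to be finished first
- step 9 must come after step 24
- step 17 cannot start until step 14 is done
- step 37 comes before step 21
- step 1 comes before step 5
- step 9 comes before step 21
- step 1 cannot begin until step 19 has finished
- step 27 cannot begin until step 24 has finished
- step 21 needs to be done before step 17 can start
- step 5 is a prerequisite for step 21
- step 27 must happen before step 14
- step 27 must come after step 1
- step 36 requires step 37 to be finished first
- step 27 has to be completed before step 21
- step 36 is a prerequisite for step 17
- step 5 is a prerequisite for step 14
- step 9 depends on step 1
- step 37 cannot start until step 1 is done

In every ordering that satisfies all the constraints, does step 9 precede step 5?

No

Step 9 and step 5 are not related by any chain of constraints.
There exist valid orderings with step 5 before step 9, so step 9 is not required to come first.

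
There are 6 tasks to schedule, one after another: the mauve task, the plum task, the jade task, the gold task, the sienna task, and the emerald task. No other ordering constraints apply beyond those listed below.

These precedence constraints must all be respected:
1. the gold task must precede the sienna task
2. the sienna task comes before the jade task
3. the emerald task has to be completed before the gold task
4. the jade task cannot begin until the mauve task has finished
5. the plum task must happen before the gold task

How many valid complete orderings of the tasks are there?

The tasks with no prerequisites are the mauve task, the plum task, the emerald task; any of them can be placed first.
Systematically extending each partial ordering one task at a time and counting, there are 10 complete orderings.

10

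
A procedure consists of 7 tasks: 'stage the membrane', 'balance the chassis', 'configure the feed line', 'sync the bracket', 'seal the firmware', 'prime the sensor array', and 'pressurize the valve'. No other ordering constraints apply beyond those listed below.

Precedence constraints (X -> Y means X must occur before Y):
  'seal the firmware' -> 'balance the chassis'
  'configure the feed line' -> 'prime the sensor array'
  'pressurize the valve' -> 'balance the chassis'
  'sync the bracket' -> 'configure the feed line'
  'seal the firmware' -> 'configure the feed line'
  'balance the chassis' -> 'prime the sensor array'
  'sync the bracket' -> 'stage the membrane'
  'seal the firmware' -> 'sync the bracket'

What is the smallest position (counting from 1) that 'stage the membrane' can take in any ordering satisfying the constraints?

3

The tasks that are forced before 'stage the membrane', directly or transitively, are 'sync the bracket', 'seal the firmware'. That's 2 tasks.
So at minimum 2 tasks come before 'stage the membrane', putting 'stage the membrane' no earlier than position 3. That position is achievable by scheduling exactly those predecessors first.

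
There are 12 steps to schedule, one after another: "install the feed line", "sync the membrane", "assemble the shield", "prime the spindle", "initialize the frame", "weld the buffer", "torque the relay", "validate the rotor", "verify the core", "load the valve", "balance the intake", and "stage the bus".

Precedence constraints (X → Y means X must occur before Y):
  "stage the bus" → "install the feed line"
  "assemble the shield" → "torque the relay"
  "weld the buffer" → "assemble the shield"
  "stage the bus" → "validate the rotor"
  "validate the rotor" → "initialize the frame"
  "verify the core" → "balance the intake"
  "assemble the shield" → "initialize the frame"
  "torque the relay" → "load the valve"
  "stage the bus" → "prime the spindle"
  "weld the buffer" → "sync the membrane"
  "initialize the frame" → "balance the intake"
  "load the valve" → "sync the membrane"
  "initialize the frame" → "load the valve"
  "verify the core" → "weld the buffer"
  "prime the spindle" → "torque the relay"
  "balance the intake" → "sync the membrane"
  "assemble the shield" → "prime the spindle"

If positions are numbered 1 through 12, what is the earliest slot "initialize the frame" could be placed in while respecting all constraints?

Every step that must precede "initialize the frame" has to come before it. Tracing all chains that end at "initialize the frame", those steps are: "assemble the shield", "weld the buffer", "validate the rotor", "verify the core", "stage the bus" — 5 in total.
So at minimum 5 steps come before "initialize the frame", putting "initialize the frame" no earlier than position 6. That position is achievable by scheduling exactly those predecessors first.

6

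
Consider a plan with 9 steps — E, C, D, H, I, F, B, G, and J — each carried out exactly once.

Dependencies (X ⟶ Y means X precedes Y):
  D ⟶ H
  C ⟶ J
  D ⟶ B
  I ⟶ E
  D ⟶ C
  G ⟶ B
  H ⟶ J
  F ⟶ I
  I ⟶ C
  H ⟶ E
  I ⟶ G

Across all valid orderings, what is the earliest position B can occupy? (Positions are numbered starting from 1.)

Working backwards through the constraints from B, its full set of required predecessors is D, I, F, G — 4 of them.
So at minimum 4 steps come before B, putting B no earlier than position 5. That position is achievable by scheduling exactly those predecessors first.

5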